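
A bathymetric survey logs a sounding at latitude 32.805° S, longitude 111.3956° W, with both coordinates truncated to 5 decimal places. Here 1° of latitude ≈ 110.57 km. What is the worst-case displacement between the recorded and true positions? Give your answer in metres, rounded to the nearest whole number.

Truncating at 5 decimal places can drop up to a full unit in the last place, so each coordinate may be off by as much as 1e-05°.
N–S: 1e-05° × 110570 m/° = 1.1057 m.
E–W at 32.805°: 1e-05° × 110570 × cos 32.805° = 1e-05 × 110570 × 0.8405 ≈ 0.929362 m.
Worst case both components are at the extreme and orthogonal: √(1.1057² + 0.929362²) ≈ 1.4444 m.

1 metres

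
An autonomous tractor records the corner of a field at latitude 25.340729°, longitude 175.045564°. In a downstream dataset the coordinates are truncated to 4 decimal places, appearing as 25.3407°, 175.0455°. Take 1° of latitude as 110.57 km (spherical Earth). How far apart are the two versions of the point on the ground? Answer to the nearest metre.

7 metres

The latitude changed by +0.000029° and the longitude by +0.000064°.
North–south shift: 0.000029 × 110570 = 3.20653 m.
E–W at 25.3407°: 0.000064° × 110570 × cos 25.3407° = 0.000064 × 110570 × 0.9038 ≈ 6.39557 m.
Hypotenuse of the two orthogonal shifts: √(3.20653² + 6.39557²) = 7.15438 m.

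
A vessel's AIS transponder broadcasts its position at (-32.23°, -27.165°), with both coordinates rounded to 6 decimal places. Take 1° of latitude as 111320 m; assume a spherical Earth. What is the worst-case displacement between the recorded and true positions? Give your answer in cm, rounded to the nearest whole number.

Rounding to 6 decimal places leaves each coordinate within ±5e-07° of the true value.
N–S: 5e-07° × 111320 m/° = 0.05566 m.
Longitude error → 5e-07 × 111320 × cos 32.23° = 5e-07 × 111320 × 0.8459 ≈ 0.0470836 m.
Combining orthogonally: (0.05566² + 0.0470836²)^½ ≈ 0.0729034 m.
That is 0.0729034 m = 7.2903 cm.

7 cm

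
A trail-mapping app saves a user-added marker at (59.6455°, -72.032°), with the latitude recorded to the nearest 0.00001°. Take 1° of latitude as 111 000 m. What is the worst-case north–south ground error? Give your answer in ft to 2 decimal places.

1.82 ft

Rounding to 5 decimal places leaves the latitude within ±5e-06° of the true value.
So the N–S error is at most 5e-06 × 111000 = 0.555 m.
In feet: 0.555 m ÷ 0.3048 ≈ 1.8209 ft.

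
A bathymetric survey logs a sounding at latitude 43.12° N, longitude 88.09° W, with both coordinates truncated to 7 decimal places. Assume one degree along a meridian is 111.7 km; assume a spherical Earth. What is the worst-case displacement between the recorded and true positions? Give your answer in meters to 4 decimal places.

0.0138 meters

Truncating at 7 decimal places can drop up to a full unit in the last place, so each coordinate may be off by as much as 1e-07°.
North–south component: 1e-07° × 111700 = 0.01117 m.
E–W at 43.12°: 1e-07° × 111700 × cos 43.12° = 1e-07 × 111700 × 0.7299 ≈ 0.00815325 m.
The two errors are perpendicular, so the maximum displacement is √(0.01117² + 0.00815325²) ≈ 0.0138291 m.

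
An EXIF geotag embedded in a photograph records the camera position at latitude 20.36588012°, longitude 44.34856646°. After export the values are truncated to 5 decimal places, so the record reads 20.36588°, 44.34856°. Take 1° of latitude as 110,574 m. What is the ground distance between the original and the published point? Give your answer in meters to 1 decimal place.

The latitude changed by +0.00000012° and the longitude by +0.00000646°.
N–S: 0.00000012° × 110574 m/° = 0.0132689 m.
E–W at 20.3659°: 0.00000646° × 110574 × cos 20.3659° = 0.00000646 × 110574 × 0.9375 ≈ 0.669656 m.
Hypotenuse of the two orthogonal shifts: √(0.0132689² + 0.669656²) = 0.669788 m.

0.7 meters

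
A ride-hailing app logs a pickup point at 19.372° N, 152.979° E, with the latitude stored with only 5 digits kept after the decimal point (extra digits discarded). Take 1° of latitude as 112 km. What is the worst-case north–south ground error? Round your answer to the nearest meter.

Truncating at 5 decimal places can drop up to a full unit in the last place, so the latitude may be off by as much as 1e-05°.
Along the meridian that is 1e-05° × 112000 m/° = 1.12 m.

1 meters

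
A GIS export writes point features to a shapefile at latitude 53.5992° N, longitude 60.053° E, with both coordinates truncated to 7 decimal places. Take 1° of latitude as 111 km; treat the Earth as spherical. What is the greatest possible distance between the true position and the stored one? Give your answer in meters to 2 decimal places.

0.01 meters

Truncating at 7 decimal places can drop up to a full unit in the last place, so each coordinate may be off by as much as 1e-07°.
North–south component: 1e-07° × 111000 = 0.0111 m.
E–W at 53.5992°: 1e-07° × 111000 × cos 53.5992° = 1e-07 × 111000 × 0.5934 ≈ 0.00658707 m.
Worst case both components are at the extreme and orthogonal: √(0.0111² + 0.00658707²) ≈ 0.0129073 m.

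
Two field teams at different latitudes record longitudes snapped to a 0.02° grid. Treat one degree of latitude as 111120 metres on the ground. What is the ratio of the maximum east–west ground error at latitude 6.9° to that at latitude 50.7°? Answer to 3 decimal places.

1.567

With a 0.02° grid the true value lies within half a step, ±0.02°/2 = ±0.01°, of the stored one.
At 6.9°: 0.01° × 111120 × cos 6.9° = 0.01 × 111120 × 0.9928 ≈ 1103.2 m.
Error at 50.7° = 0.01° × 111120 × cos 50.7° ≈ 1111.2 × 0.6334 = 703.81 m.
Ratio: 1103.2 / 703.81 = cos 6.9° / cos 50.7° ≈ 1.5674.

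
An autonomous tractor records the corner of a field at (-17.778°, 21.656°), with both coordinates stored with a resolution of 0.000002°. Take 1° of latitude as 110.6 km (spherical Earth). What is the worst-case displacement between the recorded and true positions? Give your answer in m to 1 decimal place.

0.2 m

With a 0.000002° grid the true value lies within half a step, ±0.000002°/2 = ±1e-06°, of the stored one.
North–south component: 1e-06° × 110600 = 0.1106 m.
East–west component at 17.778°: 1e-06° × 110600 × cos 17.778° ≈ 1e-06 × 105318 ≈ 0.105318 m.
Combining orthogonally: (0.1106² + 0.105318²)^½ ≈ 0.152723 m.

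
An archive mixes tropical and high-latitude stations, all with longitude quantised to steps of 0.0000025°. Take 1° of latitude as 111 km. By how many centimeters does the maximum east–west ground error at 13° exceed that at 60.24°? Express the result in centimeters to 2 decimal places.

6.63 centimeters

With a 0.0000025° grid the true value lies within half a step, ±0.0000025°/2 = ±1.25e-06°, of the stored one.
Error at 13° = 1.25e-06° × 111000 × cos 13° ≈ 0.13875 × 0.9744 = 0.13519 m.
At 60.24°: 1.25e-06° × 111000 × cos 60.24° = 1.25e-06 × 111000 × 0.4964 ≈ 0.068871 m.
So the lower-latitude error exceeds the higher by 0.13519 − 0.068871 = 0.066323 m.
That is 0.0663228 m = 6.6323 cm.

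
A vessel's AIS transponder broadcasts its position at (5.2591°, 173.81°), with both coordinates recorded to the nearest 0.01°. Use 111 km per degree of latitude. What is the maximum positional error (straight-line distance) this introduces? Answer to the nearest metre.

Rounding to 2 decimal places leaves each coordinate within ±0.005° of the true value.
North–south component: 0.005° × 111000 = 555 m.
E–W at 5.2591°: 0.005° × 111000 × cos 5.2591° = 0.005 × 111000 × 0.9958 ≈ 552.664 m.
The two errors are perpendicular, so the maximum displacement is √(555² + 552.664²) ≈ 783.238 m.

783 metres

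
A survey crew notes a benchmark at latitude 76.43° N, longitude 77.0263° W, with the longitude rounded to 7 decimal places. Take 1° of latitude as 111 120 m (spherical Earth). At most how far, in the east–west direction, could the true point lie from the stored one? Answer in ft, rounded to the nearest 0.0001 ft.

0.0043 ft

Rounding to 7 decimal places leaves the longitude within ±5e-08° of the true value.
One degree of longitude at 76.43° is 111120 × cos 76.43° ≈ 111120 × 0.2346 = 26072.4 m.
So at most 5e-08° × 26072.4 ≈ 0.00130362 m east–west.
Converting: 0.00130362 m × 3.2808 ft/m ≈ 0.004277 ft.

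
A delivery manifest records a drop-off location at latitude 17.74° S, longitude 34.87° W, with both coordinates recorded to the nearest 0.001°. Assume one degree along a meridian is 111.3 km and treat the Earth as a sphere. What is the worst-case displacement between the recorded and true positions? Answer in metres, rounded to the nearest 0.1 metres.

76.9 metres

Rounding to 3 decimal places leaves each coordinate within ±0.0005° of the true value.
North–south component: 0.0005° × 111300 = 55.65 m.
E–W at 17.74°: 0.0005° × 111300 × cos 17.74° = 0.0005 × 111300 × 0.9524 ≈ 53.0038 m.
Combining orthogonally: (55.65² + 53.0038²)^½ ≈ 76.8526 m.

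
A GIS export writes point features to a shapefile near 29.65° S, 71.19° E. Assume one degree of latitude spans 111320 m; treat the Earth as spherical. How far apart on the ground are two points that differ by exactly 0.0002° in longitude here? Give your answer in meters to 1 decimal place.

0.0002° of longitude at 29.65° is 0.0002 × 111320 × cos 29.65° ≈ 0.0002 × 96744.2 = 19.3488 m.

19.3 meters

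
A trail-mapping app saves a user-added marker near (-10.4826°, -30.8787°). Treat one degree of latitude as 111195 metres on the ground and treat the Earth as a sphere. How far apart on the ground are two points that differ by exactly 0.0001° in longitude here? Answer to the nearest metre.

One degree of longitude here spans 111195 × cos 10.4826° = 111195 × 0.9833 ≈ 109339 m; 0.0001° of that is 10.9339 m.

11 metres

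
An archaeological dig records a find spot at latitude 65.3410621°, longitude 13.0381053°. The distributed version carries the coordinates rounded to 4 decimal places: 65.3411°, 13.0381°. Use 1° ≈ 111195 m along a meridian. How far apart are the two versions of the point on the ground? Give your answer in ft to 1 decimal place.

13.8 ft

Δlat = 65.3410621 − 65.3411 = -0.0000379°; Δlon = 13.0381053 − 13.0381 = +0.0000053°.
N–S: -0.0000379° × 111195 m/° = -4.21429 m.
E–W at 65.3411°: 0.0000053° × 111195 × cos 65.3411° = 0.0000053 × 111195 × 0.4172 ≈ 0.245879 m.
Combined displacement = (4.21429² + 0.245879²)^½ ≈ 4.22146 m.
In feet: 4.22146 m ÷ 0.3048 ≈ 13.85 ft.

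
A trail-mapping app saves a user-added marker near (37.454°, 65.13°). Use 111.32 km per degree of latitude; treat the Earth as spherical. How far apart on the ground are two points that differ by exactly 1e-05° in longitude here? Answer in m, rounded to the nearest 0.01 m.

At 37.454° a degree of longitude is 111320 × cos 37.454° ≈ 88370.5 m, so 1e-05° corresponds to 0.883705 m.

0.88 m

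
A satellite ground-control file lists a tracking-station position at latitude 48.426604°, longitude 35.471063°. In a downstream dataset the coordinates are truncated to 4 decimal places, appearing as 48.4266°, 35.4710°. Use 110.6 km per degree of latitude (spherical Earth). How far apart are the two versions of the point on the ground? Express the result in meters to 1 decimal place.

Δlat = 48.426604 − 48.4266 = +0.000004°; Δlon = 35.471063 − 35.4710 = +0.000063°.
North–south shift: 0.000004 × 110600 = 0.4424 m.
E–W at 48.4266°: 0.000063° × 110600 × cos 48.4266° = 0.000063 × 110600 × 0.6636 ≈ 4.62369 m.
Combined displacement = (0.4424² + 4.62369²)^½ ≈ 4.6448 m.

4.6 meters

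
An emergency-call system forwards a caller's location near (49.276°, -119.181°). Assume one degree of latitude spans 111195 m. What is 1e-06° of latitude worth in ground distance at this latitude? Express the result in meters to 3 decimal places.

0.111 meters

1e-06° × 111195 m/° = 0.111195 m.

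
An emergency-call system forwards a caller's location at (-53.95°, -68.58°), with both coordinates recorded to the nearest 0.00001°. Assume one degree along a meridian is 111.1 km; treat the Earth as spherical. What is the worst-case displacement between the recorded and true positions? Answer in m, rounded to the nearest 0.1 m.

0.6 m

Rounding to 5 decimal places leaves each coordinate within ±5e-06° of the true value.
North–south component: 5e-06° × 111100 = 0.5555 m.
E–W at 53.95°: 5e-06° × 111100 × cos 53.95° = 5e-06 × 111100 × 0.5885 ≈ 0.326907 m.
Combining orthogonally: (0.5555² + 0.326907²)^½ ≈ 0.644553 m.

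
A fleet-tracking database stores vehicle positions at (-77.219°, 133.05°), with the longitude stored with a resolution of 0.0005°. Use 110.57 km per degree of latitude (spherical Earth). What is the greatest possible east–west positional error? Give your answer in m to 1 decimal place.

With a 0.0005° grid the true value lies within half a step, ±0.0005°/2 = ±0.00025°, of the stored one.
One degree of longitude at 77.219° is 110570 × cos 77.219° ≈ 110570 × 0.2212 = 24460.9 m.
Maximum E–W displacement: 0.00025 × 24460.9 = 6.11522 m.

6.1 m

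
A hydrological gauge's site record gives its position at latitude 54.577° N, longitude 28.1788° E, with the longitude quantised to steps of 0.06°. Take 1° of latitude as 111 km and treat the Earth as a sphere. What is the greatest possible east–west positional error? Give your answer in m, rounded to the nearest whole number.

With a 0.06° grid the true value lies within half a step, ±0.06°/2 = ±0.03°, of the stored one.
At latitude 54.577° a degree of longitude spans 111000 m × cos 54.577° = 111000 × 0.5796 ≈ 64336.5 m.
Maximum E–W displacement: 0.03 × 64336.5 = 1930.1 m.

1930 m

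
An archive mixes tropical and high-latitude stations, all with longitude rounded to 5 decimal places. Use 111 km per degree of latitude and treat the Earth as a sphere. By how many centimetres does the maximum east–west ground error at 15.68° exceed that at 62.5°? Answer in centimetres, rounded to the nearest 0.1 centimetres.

Rounding to 5 decimal places leaves the longitude within ±5e-06° of the true value.
At 15.68°: 5e-06° × 111000 × cos 15.68° = 5e-06 × 111000 × 0.9628 ≈ 0.53435 m.
Error at 62.5° = 5e-06° × 111000 × cos 62.5° ≈ 0.555 × 0.4617 = 0.25627 m.
Difference: 0.53435 − 0.25627 = 0.27808 m.
That is 0.278076 m = 27.808 cm.

27.8 centimetres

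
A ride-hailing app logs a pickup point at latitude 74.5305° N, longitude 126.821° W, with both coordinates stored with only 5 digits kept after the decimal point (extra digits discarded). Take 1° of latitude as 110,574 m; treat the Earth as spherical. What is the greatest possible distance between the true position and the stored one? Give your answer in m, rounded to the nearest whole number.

Truncating at 5 decimal places can drop up to a full unit in the last place, so each coordinate may be off by as much as 1e-05°.
North–south component: 1e-05° × 110574 = 1.10574 m.
Longitude error → 1e-05 × 110574 × cos 74.5305° = 1e-05 × 110574 × 0.2667 ≈ 0.294929 m.
Combining orthogonally: (1.10574² + 0.294929²)^½ ≈ 1.1444 m.

1 m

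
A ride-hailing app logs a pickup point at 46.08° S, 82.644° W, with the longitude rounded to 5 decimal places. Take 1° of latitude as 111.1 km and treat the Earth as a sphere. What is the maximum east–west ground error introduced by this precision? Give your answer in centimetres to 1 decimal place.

38.5 centimetres

Rounding to 5 decimal places leaves the longitude within ±5e-06° of the true value.
One degree of longitude at 46.08° is 111100 × cos 46.08° ≈ 111100 × 0.6937 = 77064.9 m.
East–west error: 5e-06° × 77064.9 m/° ≈ 0.385324 m.
That is 0.385324 m = 38.532 cm.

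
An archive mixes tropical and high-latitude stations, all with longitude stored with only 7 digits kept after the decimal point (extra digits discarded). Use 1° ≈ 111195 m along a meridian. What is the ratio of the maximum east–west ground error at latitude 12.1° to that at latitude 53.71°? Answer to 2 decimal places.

1.65

Truncating at 7 decimal places can drop up to a full unit in the last place, so the longitude may be off by as much as 1e-07°.
Error at 12.1° = 1e-07° × 111195 × cos 12.1° ≈ 0.011119 × 0.9778 = 0.010872 m.
At 53.71°: 1e-07° × 111195 × cos 53.71° = 1e-07 × 111195 × 0.5919 ≈ 0.0065813 m.
The ratio reduces to cos 12.1° / cos 53.71° = 0.9778/0.5919 ≈ 1.6520.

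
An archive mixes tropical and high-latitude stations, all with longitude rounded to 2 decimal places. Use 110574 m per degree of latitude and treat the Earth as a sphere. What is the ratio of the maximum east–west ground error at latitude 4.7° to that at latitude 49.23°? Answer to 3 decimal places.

1.526

Rounding to 2 decimal places leaves the longitude within ±0.005° of the true value.
At 4.7°: 0.005° × 110574 × cos 4.7° = 0.005 × 110574 × 0.9966 ≈ 551.01 m.
At 49.23°: 0.005° × 110574 × cos 49.23° = 0.005 × 110574 × 0.6530 ≈ 361.04 m.
Ratio: 551.01 / 361.04 = cos 4.7° / cos 49.23° ≈ 1.5262.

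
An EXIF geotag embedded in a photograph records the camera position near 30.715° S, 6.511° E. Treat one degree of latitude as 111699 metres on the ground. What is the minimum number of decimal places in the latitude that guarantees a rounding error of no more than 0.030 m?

One degree of latitude covers 111699 m.
N decimal places → at most half a unit in the last place, 0.5 × 10⁻ᴺ° = 111699/2 × 10⁻ᴺ m.
Need 0.5 × 111699 × 10⁻ᴺ ≤ 0.030 → 10⁻ᴺ ≤ 5.372e-07, so N ≥ 6.27.
So 7 decimal places suffice (0.00558 m); 6 would allow up to 0.0558 m.

7 decimal places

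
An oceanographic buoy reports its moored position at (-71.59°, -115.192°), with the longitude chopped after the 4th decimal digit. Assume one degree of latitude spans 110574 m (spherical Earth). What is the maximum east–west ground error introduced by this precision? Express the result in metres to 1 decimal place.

3.5 metres

Truncating at 4 decimal places can drop up to a full unit in the last place, so the longitude may be off by as much as 0.0001°.
One degree of longitude at 71.59° is 110574 × cos 71.59° ≈ 110574 × 0.3158 = 34920.9 m.
Maximum E–W displacement: 0.0001 × 34920.9 = 3.49209 m.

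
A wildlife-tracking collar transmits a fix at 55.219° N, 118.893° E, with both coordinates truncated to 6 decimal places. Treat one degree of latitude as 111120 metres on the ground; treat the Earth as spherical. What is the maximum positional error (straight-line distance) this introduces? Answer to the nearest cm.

Truncating at 6 decimal places can drop up to a full unit in the last place, so each coordinate may be off by as much as 1e-06°.
Latitude error → 1e-06 × 111120 = 0.11112 m along the meridian.
Longitude error → 1e-06 × 111120 × cos 55.219° = 1e-06 × 111120 × 0.5704 ≈ 0.0633874 m.
The two errors are perpendicular, so the maximum displacement is √(0.11112² + 0.0633874²) ≈ 0.127928 m.
That is 0.127928 m = 12.793 cm.

13 cm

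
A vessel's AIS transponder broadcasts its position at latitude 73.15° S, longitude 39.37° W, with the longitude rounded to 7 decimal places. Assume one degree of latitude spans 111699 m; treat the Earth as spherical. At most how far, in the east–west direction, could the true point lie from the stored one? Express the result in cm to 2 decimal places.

0.16 cm

Rounding to 7 decimal places leaves the longitude within ±5e-08° of the true value.
Parallels shrink by cos φ, so at 73.15° a degree of longitude is 111699 × 0.2899 ≈ 32377.9 m.
Maximum E–W displacement: 5e-08 × 32377.9 = 0.00161889 m.
That is 0.00161889 m = 0.16189 cm.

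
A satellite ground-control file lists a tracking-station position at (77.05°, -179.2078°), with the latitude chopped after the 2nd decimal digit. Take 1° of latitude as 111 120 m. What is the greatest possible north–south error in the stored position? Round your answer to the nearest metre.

Truncating at 2 decimal places can drop up to a full unit in the last place, so the latitude may be off by as much as 0.01°.
Along the meridian that is 0.01° × 111120 m/° = 1111.2 m.

1111 metres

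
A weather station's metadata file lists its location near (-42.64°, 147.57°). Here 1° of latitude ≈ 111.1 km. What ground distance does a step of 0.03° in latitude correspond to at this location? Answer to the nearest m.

3333 m

Along a meridian 0.03° is 0.03 × 111100 = 3333 m.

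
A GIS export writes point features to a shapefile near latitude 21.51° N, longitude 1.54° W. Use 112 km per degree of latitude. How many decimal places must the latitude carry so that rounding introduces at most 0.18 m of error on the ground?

6 decimal places

One degree of latitude covers 112000 m.
Rounding to N decimal places gives at most 0.5 × 10⁻ᴺ degrees of error, i.e. 0.5 × 10⁻ᴺ × 112000 m.
Need 0.5 × 112000 × 10⁻ᴺ ≤ 0.18 → 10⁻ᴺ ≤ 3.214e-06, so N ≥ 5.49.
N = 5 would give 0.56 m (too coarse); N = 6 gives 0.056 m ≤ 0.18 m.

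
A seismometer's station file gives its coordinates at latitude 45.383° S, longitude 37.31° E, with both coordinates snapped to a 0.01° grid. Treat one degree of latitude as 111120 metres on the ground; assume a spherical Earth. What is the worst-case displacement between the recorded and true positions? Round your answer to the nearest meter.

With a 0.01° grid the true value lies within half a step, ±0.01°/2 = ±0.005°, of the stored one.
N–S: 0.005° × 111120 m/° = 555.6 m.
E–W at 45.383°: 0.005° × 111120 × cos 45.383° = 0.005 × 111120 × 0.7024 ≈ 390.234 m.
Combining orthogonally: (555.6² + 390.234²)^½ ≈ 678.95 m.

679 meters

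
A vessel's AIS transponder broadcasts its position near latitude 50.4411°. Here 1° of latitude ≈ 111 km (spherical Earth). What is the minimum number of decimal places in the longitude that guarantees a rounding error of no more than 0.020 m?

At 50.4411° one degree of longitude covers 111000 × cos 50.4411° ≈ 111000 × 0.6369 ≈ 70692.7 m.
With N decimal places the half-ulp bound is 0.5·10⁻ᴺ°, or 0.5·10⁻ᴺ × 70692.7 m on the ground.
Setting 35346.3 × 10⁻ᴺ ≤ 0.020 gives 10ᴺ ≥ 1.767e+06, i.e. N ≥ 6.25.
At 6 places the error can reach 0.0353 m, but 7 places keeps it to 0.00353 m.

7 decimal places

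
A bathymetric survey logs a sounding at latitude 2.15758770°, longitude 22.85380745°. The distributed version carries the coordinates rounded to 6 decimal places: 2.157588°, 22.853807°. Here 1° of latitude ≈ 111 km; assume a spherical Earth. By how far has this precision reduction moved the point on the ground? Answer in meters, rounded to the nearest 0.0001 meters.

0.0600 meters

The latitude changed by -0.00000030° and the longitude by +0.00000045°.
N–S: -0.00000030° × 111000 m/° = -0.0333 m.
E–W at 2.15759°: 0.00000045° × 111000 × cos 2.15759° = 0.00000045 × 111000 × 0.9993 ≈ 0.0499146 m.
Hypotenuse of the two orthogonal shifts: √(0.0333² + 0.0499146²) = 0.060003 m.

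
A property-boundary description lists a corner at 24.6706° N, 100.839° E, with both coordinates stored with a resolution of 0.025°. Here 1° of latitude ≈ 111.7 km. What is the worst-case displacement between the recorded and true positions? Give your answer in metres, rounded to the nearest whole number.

With a 0.025° grid the true value lies within half a step, ±0.025°/2 = ±0.0125°, of the stored one.
N–S: 0.0125° × 111700 m/° = 1396.25 m.
E–W at 24.6706°: 0.0125° × 111700 × cos 24.6706° = 0.0125 × 111700 × 0.9087 ≈ 1268.8 m.
Worst case both components are at the extreme and orthogonal: √(1396.25² + 1268.8²) ≈ 1886.63 m.

1887 metres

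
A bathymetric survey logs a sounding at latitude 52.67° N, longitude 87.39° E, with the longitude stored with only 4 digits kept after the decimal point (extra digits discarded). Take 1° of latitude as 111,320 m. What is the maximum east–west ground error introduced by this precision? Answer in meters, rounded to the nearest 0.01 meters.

6.75 meters

Truncating at 4 decimal places can drop up to a full unit in the last place, so the longitude may be off by as much as 0.0001°.
One degree of longitude at 52.67° is 111320 × cos 52.67° ≈ 111320 × 0.6064 = 67505 m.
Maximum E–W displacement: 0.0001 × 67505 = 6.7505 m.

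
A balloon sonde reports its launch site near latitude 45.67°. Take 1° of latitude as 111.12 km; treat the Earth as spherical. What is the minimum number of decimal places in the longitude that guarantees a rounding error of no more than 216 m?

3

At 45.67° one degree of longitude covers 111120 × cos 45.67° ≈ 111120 × 0.6988 ≈ 77649.5 m.
Rounding to N decimal places gives at most 0.5 × 10⁻ᴺ degrees of error, i.e. 0.5 × 10⁻ᴺ × 77649.5 m.
Need 0.5 × 77649.5 × 10⁻ᴺ ≤ 216 → 10⁻ᴺ ≤ 5.563e-03, so N ≥ 2.25.
At 2 places the error can reach 388 m, but 3 places keeps it to 38.8 m.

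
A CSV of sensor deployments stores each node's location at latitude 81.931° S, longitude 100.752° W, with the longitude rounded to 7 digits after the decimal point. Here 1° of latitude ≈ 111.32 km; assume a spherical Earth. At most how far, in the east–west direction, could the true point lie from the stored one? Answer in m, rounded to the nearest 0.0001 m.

0.0008 m

Rounding to 7 decimal places leaves the longitude within ±5e-08° of the true value.
Parallels shrink by cos φ, so at 81.931° a degree of longitude is 111320 × 0.1404 ≈ 15625.5 m.
East–west error: 5e-08° × 15625.5 m/° ≈ 0.000781275 m.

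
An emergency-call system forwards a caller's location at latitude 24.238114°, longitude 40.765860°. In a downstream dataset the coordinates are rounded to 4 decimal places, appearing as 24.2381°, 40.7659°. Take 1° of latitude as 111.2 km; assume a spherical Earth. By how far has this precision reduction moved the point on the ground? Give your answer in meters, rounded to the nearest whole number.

Δlat = 24.238114 − 24.2381 = +0.000014°; Δlon = 40.765860 − 40.7659 = -0.000040°.
N–S: 0.000014° × 111200 m/° = 1.5568 m.
E–W at 24.2381°: -0.000040° × 111200 × cos 24.2381° = -0.000040 × 111200 × 0.9118 ≈ -4.0559 m.
Combined displacement = (1.5568² + 4.0559²)^½ ≈ 4.34441 m.

4 meters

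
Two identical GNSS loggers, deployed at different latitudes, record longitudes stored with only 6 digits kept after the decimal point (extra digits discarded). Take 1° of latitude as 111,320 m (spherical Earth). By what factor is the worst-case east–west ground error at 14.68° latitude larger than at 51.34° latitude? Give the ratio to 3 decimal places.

1.549

Truncating at 6 decimal places can drop up to a full unit in the last place, so the longitude may be off by as much as 1e-06°.
Error at 14.68° = 1e-06° × 111320 × cos 14.68° ≈ 0.11132 × 0.9674 = 0.10769 m.
At 51.34°: 1e-06° × 111320 × cos 51.34° = 1e-06 × 111320 × 0.6247 ≈ 0.069541 m.
The ratio reduces to cos 14.68° / cos 51.34° = 0.9674/0.6247 ≈ 1.5485.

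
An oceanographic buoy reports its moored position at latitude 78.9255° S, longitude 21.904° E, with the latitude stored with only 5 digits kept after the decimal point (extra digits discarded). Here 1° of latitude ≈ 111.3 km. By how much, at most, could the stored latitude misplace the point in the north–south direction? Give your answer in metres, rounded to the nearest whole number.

1 metres

Truncating at 5 decimal places can drop up to a full unit in the last place, so the latitude may be off by as much as 1e-05°.
So the N–S error is at most 1e-05 × 111300 = 1.113 m.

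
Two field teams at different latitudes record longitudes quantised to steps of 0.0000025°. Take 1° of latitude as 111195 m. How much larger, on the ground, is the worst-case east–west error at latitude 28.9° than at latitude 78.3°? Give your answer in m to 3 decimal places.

With a 0.0000025° grid the true value lies within half a step, ±0.0000025°/2 = ±1.25e-06°, of the stored one.
Error at 28.9° = 1.25e-06° × 111195 × cos 28.9° ≈ 0.13899 × 0.8755 = 0.12168 m.
Error at 78.3° = 1.25e-06° × 111195 × cos 78.3° ≈ 0.13899 × 0.2028 = 0.028186 m.
Difference: 0.12168 − 0.028186 = 0.093498 m.

0.093 m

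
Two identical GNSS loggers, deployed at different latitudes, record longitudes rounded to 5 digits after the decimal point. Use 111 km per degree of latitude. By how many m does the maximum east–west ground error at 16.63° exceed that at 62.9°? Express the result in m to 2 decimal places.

Rounding to 5 decimal places leaves the longitude within ±5e-06° of the true value.
At 16.63°: 5e-06° × 111000 × cos 16.63° = 5e-06 × 111000 × 0.9582 ≈ 0.53179 m.
At 62.9°: 5e-06° × 111000 × cos 62.9° = 5e-06 × 111000 × 0.4555 ≈ 0.25283 m.
Difference: 0.53179 − 0.25283 = 0.27896 m.

0.28 m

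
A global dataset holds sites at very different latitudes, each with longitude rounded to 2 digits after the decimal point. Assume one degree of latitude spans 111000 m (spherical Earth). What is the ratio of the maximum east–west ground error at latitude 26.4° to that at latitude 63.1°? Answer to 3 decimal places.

1.980

Rounding to 2 decimal places leaves the longitude within ±0.005° of the true value.
At 26.4°: 0.005° × 111000 × cos 26.4° = 0.005 × 111000 × 0.8957 ≈ 497.12 m.
Error at 63.1° = 0.005° × 111000 × cos 63.1° ≈ 555 × 0.4524 = 251.1 m.
The ratio reduces to cos 26.4° / cos 63.1° = 0.8957/0.4524 ≈ 1.9798.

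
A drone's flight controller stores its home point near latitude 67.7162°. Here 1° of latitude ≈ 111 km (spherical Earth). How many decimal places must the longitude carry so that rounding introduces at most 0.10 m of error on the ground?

6

At 67.7162° one degree of longitude covers 111000 × cos 67.7162° ≈ 111000 × 0.3792 ≈ 42090.6 m.
Rounding to N decimal places gives at most 0.5 × 10⁻ᴺ degrees of error, i.e. 0.5 × 10⁻ᴺ × 42090.6 m.
Need 0.5 × 42090.6 × 10⁻ᴺ ≤ 0.10 → 10⁻ᴺ ≤ 4.752e-06, so N ≥ 5.32.
At 5 places the error can reach 0.21 m, but 6 places keeps it to 0.021 m.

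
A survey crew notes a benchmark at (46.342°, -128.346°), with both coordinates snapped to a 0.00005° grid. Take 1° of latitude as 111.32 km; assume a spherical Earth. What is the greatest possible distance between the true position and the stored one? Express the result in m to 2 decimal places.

3.38 m

With a 0.00005° grid the true value lies within half a step, ±0.00005°/2 = ±2.5e-05°, of the stored one.
North–south component: 2.5e-05° × 111320 = 2.783 m.
East–west component at 46.342°: 2.5e-05° × 111320 × cos 46.342° ≈ 2.5e-05 × 76850 ≈ 1.92125 m.
The two errors are perpendicular, so the maximum displacement is √(2.783² + 1.92125²) ≈ 3.38176 m.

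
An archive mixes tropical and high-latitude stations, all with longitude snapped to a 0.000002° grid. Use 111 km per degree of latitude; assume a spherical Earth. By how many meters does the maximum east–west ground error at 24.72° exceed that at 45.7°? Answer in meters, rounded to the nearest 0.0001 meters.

With a 0.000002° grid the true value lies within half a step, ±0.000002°/2 = ±1e-06°, of the stored one.
Error at 24.72° = 1e-06° × 111000 × cos 24.72° ≈ 0.111 × 0.9084 = 0.10083 m.
Error at 45.7° = 1e-06° × 111000 × cos 45.7° ≈ 0.111 × 0.6984 = 0.077524 m.
Difference: 0.10083 − 0.077524 = 0.023304 m.

0.0233 meters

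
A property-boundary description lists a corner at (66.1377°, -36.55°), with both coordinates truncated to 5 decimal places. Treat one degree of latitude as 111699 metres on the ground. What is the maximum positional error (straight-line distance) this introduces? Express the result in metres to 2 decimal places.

1.20 metres

Truncating at 5 decimal places can drop up to a full unit in the last place, so each coordinate may be off by as much as 1e-05°.
N–S: 1e-05° × 111699 m/° = 1.11699 m.
E–W at 66.1377°: 1e-05° × 111699 × cos 66.1377° = 1e-05 × 111699 × 0.4045 ≈ 0.451867 m.
Combining orthogonally: (1.11699² + 0.451867²)^½ ≈ 1.20493 m.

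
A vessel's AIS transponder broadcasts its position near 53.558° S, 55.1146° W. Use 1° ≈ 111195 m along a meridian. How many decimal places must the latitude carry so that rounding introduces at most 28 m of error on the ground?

One degree of latitude covers 111195 m.
With N decimal places the half-ulp bound is 0.5·10⁻ᴺ°, or 0.5·10⁻ᴺ × 111195 m on the ground.
Setting 55597.5 × 10⁻ᴺ ≤ 28 gives 10ᴺ ≥ 1986, i.e. N ≥ 3.30.
N = 3 would give 55.6 m (too coarse); N = 4 gives 5.56 m ≤ 28 m.

4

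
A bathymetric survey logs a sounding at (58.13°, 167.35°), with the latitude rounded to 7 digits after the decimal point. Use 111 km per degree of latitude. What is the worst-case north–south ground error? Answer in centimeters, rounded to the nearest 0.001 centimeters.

Rounding to 7 decimal places leaves the latitude within ±5e-08° of the true value.
So the N–S error is at most 5e-08 × 111000 = 0.00555 m.
That is 0.00555 m = 0.555 cm.

0.555 centimeters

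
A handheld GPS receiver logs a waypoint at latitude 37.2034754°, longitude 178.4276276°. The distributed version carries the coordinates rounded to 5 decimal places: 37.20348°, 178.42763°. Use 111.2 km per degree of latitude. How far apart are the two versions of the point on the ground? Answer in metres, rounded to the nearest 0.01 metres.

Δlat = 37.2034754 − 37.20348 = -0.0000046°; Δlon = 178.4276276 − 178.42763 = -0.0000024°.
N–S: -0.0000046° × 111200 m/° = -0.51152 m.
E–W at 37.2035°: -0.0000024° × 111200 × cos 37.2035° = -0.0000024 × 111200 × 0.7965 ≈ -0.212568 m.
Hypotenuse of the two orthogonal shifts: √(0.51152² + 0.212568²) = 0.55393 m.

0.55 metres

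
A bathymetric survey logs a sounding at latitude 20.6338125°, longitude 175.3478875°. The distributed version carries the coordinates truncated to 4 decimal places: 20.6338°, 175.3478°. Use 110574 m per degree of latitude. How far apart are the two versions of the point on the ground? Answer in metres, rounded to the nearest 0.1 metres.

9.2 metres

Δlat = 20.6338125 − 20.6338 = +0.0000125°; Δlon = 175.3478875 − 175.3478 = +0.0000875°.
N–S: 0.0000125° × 110574 m/° = 1.38218 m.
East–west at this latitude: 0.0000875° × 110574 × cos 20.6338° ≈ 0.0000875 × 103481 = 9.05458 m.
Combined displacement = (1.38218² + 9.05458²)^½ ≈ 9.15946 m.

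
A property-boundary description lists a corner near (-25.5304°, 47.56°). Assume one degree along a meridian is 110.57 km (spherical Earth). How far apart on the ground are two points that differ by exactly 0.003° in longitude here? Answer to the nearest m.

299 m

One degree of longitude here spans 110570 × cos 25.5304° = 110570 × 0.9024 ≈ 99773.6 m; 0.003° of that is 299.321 m.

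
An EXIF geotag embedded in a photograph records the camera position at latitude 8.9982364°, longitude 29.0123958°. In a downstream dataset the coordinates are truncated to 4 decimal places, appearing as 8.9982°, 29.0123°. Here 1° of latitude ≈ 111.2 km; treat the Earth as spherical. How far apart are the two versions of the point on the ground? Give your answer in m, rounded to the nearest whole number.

11 m

Δlat = 8.9982364 − 8.9982 = +0.0000364°; Δlon = 29.0123958 − 29.0123 = +0.0000958°.
N–S: 0.0000364° × 111200 m/° = 4.04768 m.
East–west at this latitude: 0.0000958° × 111200 × cos 8.9982° ≈ 0.0000958 × 109831 = 10.5219 m.
Distance: √(4.04768² + 10.5219²) ≈ 11.2736 m.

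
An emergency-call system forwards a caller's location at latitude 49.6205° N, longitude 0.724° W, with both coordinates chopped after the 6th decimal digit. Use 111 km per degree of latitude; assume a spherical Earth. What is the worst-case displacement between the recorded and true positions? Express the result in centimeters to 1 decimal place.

13.2 centimeters

Truncating at 6 decimal places can drop up to a full unit in the last place, so each coordinate may be off by as much as 1e-06°.
North–south component: 1e-06° × 111000 = 0.111 m.
Longitude error → 1e-06 × 111000 × cos 49.6205° = 1e-06 × 111000 × 0.6478 ≈ 0.0719111 m.
Worst case both components are at the extreme and orthogonal: √(0.111² + 0.0719111²) ≈ 0.132258 m.
That is 0.132258 m = 13.226 cm.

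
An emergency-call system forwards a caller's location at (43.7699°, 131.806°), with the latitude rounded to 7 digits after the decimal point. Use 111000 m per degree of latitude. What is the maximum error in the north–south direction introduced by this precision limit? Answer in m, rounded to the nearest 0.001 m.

0.006 m

Rounding to 7 decimal places leaves the latitude within ±5e-08° of the true value.
So the N–S error is at most 5e-08 × 111000 = 0.00555 m.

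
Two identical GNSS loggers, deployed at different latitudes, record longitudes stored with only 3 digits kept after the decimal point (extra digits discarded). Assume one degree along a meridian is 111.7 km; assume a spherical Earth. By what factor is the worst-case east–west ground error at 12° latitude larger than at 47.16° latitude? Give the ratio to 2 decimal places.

1.44

Truncating at 3 decimal places can drop up to a full unit in the last place, so the longitude may be off by as much as 0.001°.
At 12°: 0.001° × 111700 × cos 12° = 0.001 × 111700 × 0.9781 ≈ 109.26 m.
Error at 47.16° = 0.001° × 111700 × cos 47.16° ≈ 111.7 × 0.6800 = 75.951 m.
Ratio: 109.26 / 75.951 = cos 12° / cos 47.16° ≈ 1.4386.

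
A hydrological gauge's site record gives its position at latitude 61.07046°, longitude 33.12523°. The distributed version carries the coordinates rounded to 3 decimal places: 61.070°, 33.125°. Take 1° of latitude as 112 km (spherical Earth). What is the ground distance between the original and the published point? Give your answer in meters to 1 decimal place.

Δlat = 61.07046 − 61.070 = +0.00046°; Δlon = 33.12523 − 33.125 = +0.00023°.
North–south shift: 0.00046 × 112000 = 51.52 m.
East–west at this latitude: 0.00023° × 112000 × cos 61.07° ≈ 0.00023 × 54179 = 12.4612 m.
Hypotenuse of the two orthogonal shifts: √(51.52² + 12.4612²) = 53.0056 m.

53.0 meters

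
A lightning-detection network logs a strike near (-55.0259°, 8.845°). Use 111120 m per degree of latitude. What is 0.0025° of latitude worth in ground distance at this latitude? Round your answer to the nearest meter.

278 meters

Along a meridian 0.0025° is 0.0025 × 111120 = 277.8 m.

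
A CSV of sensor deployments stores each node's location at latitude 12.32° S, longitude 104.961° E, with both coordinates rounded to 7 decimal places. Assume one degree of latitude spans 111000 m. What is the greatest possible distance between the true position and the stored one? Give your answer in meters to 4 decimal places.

0.0078 meters

Rounding to 7 decimal places leaves each coordinate within ±5e-08° of the true value.
N–S: 5e-08° × 111000 m/° = 0.00555 m.
East–west component at 12.32°: 5e-08° × 111000 × cos 12.32° ≈ 5e-08 × 108444 ≈ 0.00542219 m.
Combining orthogonally: (0.00555² + 0.00542219²)^½ ≈ 0.00775904 m.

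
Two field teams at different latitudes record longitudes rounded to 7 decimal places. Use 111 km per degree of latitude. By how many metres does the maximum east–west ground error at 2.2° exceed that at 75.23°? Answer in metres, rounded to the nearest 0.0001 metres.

0.0041 metres

Rounding to 7 decimal places leaves the longitude within ±5e-08° of the true value.
Error at 2.2° = 5e-08° × 111000 × cos 2.2° ≈ 0.00555 × 0.9993 = 0.0055459 m.
Error at 75.23° = 5e-08° × 111000 × cos 75.23° ≈ 0.00555 × 0.2549 = 0.0014149 m.
So the lower-latitude error exceeds the higher by 0.0055459 − 0.0014149 = 0.004131 m.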